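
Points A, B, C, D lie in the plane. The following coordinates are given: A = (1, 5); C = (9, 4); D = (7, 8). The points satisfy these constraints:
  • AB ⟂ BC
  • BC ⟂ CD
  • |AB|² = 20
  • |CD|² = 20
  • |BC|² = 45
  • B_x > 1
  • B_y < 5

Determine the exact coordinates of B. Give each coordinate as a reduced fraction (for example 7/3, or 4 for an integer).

1. B_x = 3  [[BC ⟂ CD ⇒ 2x-4y-2=0] ∩ [|B−(1, 5)|²=20]]
2. B_y = 1  [[BC ⟂ CD ⇒ 2x-4y-2=0] ∩ [|B−(1, 5)|²=20]]
   so B = (3, 1)

B = (3, 1)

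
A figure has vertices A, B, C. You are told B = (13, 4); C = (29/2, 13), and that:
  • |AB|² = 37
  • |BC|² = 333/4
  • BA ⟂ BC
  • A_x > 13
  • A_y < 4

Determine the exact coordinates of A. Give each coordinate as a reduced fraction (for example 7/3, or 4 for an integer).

A = (19, 3)

1. A_x = 19  [[BA ⟂ BC ⇒ 3/2x+9y-111/2=0] ∩ [|A−(13, 4)|²=37]]
2. A_y = 3  [[BA ⟂ BC ⇒ 3/2x+9y-111/2=0] ∩ [|A−(13, 4)|²=37]]
   so A = (19, 3)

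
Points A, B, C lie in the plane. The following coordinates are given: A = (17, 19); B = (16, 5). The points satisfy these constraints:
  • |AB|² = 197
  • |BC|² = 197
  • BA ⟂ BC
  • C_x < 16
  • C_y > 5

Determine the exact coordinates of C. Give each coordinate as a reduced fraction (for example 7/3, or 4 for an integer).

1. C_x = 2  [[BA ⟂ BC ⇒ 1x+14y-86=0] ∩ [|C−(16, 5)|²=197]]
2. C_y = 6  [[BA ⟂ BC ⇒ 1x+14y-86=0] ∩ [|C−(16, 5)|²=197]]
   so C = (2, 6)

C = (2, 6)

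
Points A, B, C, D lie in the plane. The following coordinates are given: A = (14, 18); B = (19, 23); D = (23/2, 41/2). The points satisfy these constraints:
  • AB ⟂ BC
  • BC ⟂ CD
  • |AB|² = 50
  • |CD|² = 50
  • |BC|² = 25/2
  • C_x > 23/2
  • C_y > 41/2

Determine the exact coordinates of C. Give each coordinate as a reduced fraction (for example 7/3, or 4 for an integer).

1. C_x = 33/2  [[AB ⟂ BC ⇒ 5x+5y-210=0] ∩ [|C−(23/2, 41/2)|²=50]]
2. C_y = 51/2  [[AB ⟂ BC ⇒ 5x+5y-210=0] ∩ [|C−(23/2, 41/2)|²=50]]
   so C = (33/2, 51/2)

C = (33/2, 51/2)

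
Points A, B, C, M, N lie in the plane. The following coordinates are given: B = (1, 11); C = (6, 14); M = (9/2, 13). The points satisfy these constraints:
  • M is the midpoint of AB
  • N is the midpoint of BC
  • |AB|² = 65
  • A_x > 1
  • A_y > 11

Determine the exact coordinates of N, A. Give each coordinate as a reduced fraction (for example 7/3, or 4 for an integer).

N = (7/2, 25/2)
A = (8, 15)

1. A_x = 8  [A = 2·M−B = 2·(9/2, 13)−(1, 11)]
2. A_y = 15  [A = 2·M−B = 2·(9/2, 13)−(1, 11)]
   so A = (8, 15)
3. N_x = 7/2  [2·N = B+C = (1, 11)+(6, 14)]
4. N_y = 25/2  [2·N = B+C = (1, 11)+(6, 14)]
   so N = (7/2, 25/2)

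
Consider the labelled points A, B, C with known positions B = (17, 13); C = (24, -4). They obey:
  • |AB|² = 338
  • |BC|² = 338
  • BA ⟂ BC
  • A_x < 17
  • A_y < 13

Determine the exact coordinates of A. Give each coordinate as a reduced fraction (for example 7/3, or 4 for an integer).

A = (0, 6)

1. A_x = 0  [[BA ⟂ BC ⇒ 7x-17y+102=0] ∩ [|A−(17, 13)|²=338]]
2. A_y = 6  [[BA ⟂ BC ⇒ 7x-17y+102=0] ∩ [|A−(17, 13)|²=338]]
   so A = (0, 6)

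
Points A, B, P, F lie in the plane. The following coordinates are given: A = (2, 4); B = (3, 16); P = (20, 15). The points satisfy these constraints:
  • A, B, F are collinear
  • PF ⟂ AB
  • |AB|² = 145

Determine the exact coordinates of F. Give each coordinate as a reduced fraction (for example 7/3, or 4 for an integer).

1. F_x = 88/29  [[A, B, F are collinear ⇒ -12x+1y+20=0] ∩ [PF ⟂ AB ⇒ 1x+12y-200=0]]
2. F_y = 476/29  [[A, B, F are collinear ⇒ -12x+1y+20=0] ∩ [PF ⟂ AB ⇒ 1x+12y-200=0]]
   so F = (88/29, 476/29)

F = (88/29, 476/29)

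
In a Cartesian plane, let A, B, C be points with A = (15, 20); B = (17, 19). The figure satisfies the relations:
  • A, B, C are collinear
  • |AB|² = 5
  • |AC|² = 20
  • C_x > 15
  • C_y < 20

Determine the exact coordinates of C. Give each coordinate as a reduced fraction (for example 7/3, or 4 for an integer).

1. C_x = 19  [[A, B, C are collinear ⇒ 1x+2y-55=0] ∩ [|C−(15, 20)|²=20]]
2. C_y = 18  [[A, B, C are collinear ⇒ 1x+2y-55=0] ∩ [|C−(15, 20)|²=20]]
   so C = (19, 18)

C = (19, 18)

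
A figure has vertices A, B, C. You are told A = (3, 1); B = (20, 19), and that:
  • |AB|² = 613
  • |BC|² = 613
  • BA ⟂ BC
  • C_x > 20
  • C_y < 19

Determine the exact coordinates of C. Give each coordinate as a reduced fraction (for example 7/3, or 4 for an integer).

C = (38, 2)

1. C_x = 38  [[BA ⟂ BC ⇒ -17x-18y+682=0] ∩ [|C−(20, 19)|²=613]]
2. C_y = 2  [[BA ⟂ BC ⇒ -17x-18y+682=0] ∩ [|C−(20, 19)|²=613]]
   so C = (38, 2)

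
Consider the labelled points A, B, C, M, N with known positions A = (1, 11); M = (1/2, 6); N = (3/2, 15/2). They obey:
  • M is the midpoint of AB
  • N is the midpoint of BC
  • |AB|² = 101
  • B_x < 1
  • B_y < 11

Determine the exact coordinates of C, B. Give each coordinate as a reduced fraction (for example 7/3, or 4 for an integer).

1. B_x = 0  [B = 2·M−A = 2·(1/2, 6)−(1, 11)]
2. B_y = 1  [B = 2·M−A = 2·(1/2, 6)−(1, 11)]
   so B = (0, 1)
3. C_x = 3  [C = 2·N−B = 2·(3/2, 15/2)−(0, 1)]
4. C_y = 14  [C = 2·N−B = 2·(3/2, 15/2)−(0, 1)]
   so C = (3, 14)

C = (3, 14)
B = (0, 1)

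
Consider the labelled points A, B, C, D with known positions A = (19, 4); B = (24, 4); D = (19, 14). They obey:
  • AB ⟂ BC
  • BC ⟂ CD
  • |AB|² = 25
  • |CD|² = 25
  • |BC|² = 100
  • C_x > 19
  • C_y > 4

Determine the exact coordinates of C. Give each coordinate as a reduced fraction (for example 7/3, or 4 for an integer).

1. C_x = 24  [[AB ⟂ BC ⇒ 5x-120=0] ∩ [|C−(19, 14)|²=25]]
2. C_y = 14  [[AB ⟂ BC ⇒ 5x-120=0] ∩ [|C−(19, 14)|²=25]]
   so C = (24, 14)

C = (24, 14)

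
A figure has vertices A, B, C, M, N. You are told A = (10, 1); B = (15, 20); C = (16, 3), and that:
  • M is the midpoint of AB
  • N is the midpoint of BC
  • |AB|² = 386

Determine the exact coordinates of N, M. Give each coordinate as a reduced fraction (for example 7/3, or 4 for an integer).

1. M_x = 25/2  [2·M = A+B = (10, 1)+(15, 20)]
2. M_y = 21/2  [2·M = A+B = (10, 1)+(15, 20)]
   so M = (25/2, 21/2)
3. N_x = 31/2  [2·N = B+C = (15, 20)+(16, 3)]
4. N_y = 23/2  [2·N = B+C = (15, 20)+(16, 3)]
   so N = (31/2, 23/2)

N = (31/2, 23/2)
M = (25/2, 21/2)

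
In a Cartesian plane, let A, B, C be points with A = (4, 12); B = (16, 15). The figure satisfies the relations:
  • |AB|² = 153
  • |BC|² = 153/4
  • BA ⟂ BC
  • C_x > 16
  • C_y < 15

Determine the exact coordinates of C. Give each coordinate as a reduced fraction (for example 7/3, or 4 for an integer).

C = (35/2, 9)

1. C_x = 35/2  [[BA ⟂ BC ⇒ -12x-3y+237=0] ∩ [|C−(16, 15)|²=153/4]]
2. C_y = 9  [[BA ⟂ BC ⇒ -12x-3y+237=0] ∩ [|C−(16, 15)|²=153/4]]
   so C = (35/2, 9)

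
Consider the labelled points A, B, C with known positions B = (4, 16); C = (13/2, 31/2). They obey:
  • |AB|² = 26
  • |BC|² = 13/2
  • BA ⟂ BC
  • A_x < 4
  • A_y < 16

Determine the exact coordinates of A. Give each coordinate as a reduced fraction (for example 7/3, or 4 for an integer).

1. A_x = 3  [[BA ⟂ BC ⇒ 5/2x-1/2y-2=0] ∩ [|A−(4, 16)|²=26]]
2. A_y = 11  [[BA ⟂ BC ⇒ 5/2x-1/2y-2=0] ∩ [|A−(4, 16)|²=26]]
   so A = (3, 11)

A = (3, 11)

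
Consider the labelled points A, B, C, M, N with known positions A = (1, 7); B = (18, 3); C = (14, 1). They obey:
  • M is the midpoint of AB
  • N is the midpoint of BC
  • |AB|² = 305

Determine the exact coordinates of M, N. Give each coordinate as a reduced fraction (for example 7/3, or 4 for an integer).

M = (19/2, 5)
N = (16, 2)

1. M_x = 19/2  [2·M = A+B = (1, 7)+(18, 3)]
2. M_y = 5  [2·M = A+B = (1, 7)+(18, 3)]
   so M = (19/2, 5)
3. N_x = 16  [2·N = B+C = (18, 3)+(14, 1)]
4. N_y = 2  [2·N = B+C = (18, 3)+(14, 1)]
   so N = (16, 2)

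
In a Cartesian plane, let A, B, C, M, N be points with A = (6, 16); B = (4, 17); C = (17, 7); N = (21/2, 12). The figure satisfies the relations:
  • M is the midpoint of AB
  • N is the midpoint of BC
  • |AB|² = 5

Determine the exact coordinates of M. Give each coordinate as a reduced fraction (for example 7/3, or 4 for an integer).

1. M_x = 5  [2·M = A+B = (6, 16)+(4, 17)]
2. M_y = 33/2  [2·M = A+B = (6, 16)+(4, 17)]
   so M = (5, 33/2)

M = (5, 33/2)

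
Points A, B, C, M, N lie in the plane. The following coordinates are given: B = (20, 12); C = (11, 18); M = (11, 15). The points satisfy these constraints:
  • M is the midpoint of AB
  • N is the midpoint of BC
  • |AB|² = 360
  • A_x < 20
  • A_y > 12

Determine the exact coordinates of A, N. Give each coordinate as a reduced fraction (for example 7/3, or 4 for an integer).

1. A_x = 2  [A = 2·M−B = 2·(11, 15)−(20, 12)]
2. A_y = 18  [A = 2·M−B = 2·(11, 15)−(20, 12)]
   so A = (2, 18)
3. N_x = 31/2  [2·N = B+C = (20, 12)+(11, 18)]
4. N_y = 15  [2·N = B+C = (20, 12)+(11, 18)]
   so N = (31/2, 15)

A = (2, 18)
N = (31/2, 15)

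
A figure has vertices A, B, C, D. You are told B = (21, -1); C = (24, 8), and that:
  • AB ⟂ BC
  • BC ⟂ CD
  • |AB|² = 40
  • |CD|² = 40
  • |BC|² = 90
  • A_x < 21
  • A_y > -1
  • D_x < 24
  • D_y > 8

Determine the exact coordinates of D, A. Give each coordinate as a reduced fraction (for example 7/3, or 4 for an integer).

1. D_x = 18  [[BC ⟂ CD ⇒ 3x+9y-144=0] ∩ [|D−(24, 8)|²=40]]
2. D_y = 10  [[BC ⟂ CD ⇒ 3x+9y-144=0] ∩ [|D−(24, 8)|²=40]]
   so D = (18, 10)
3. A_x = 15  [[AB ⟂ BC ⇒ -3x-9y+54=0] ∩ [|A−(21, -1)|²=40]]
4. A_y = 1  [[AB ⟂ BC ⇒ -3x-9y+54=0] ∩ [|A−(21, -1)|²=40]]
   so A = (15, 1)

D = (18, 10)
A = (15, 1)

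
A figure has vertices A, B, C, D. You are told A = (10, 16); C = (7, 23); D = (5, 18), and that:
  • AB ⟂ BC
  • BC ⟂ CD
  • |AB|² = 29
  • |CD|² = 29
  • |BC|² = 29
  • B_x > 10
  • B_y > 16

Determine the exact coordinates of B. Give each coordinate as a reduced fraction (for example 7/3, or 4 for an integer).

B = (12, 21)

1. B_x = 12  [[BC ⟂ CD ⇒ 2x+5y-129=0] ∩ [|B−(10, 16)|²=29]]
2. B_y = 21  [[BC ⟂ CD ⇒ 2x+5y-129=0] ∩ [|B−(10, 16)|²=29]]
   so B = (12, 21)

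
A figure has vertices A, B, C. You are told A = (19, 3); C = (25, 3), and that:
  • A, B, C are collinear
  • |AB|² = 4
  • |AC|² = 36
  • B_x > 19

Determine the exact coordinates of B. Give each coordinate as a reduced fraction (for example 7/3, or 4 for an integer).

B = (21, 3)

1. B_x = 21  [[A, B, C are collinear ⇒ -6y+18=0] ∩ [|B−(19, 3)|²=4]]
2. B_y = 3  [[A, B, C are collinear ⇒ -6y+18=0] ∩ [|B−(19, 3)|²=4]]
   so B = (21, 3)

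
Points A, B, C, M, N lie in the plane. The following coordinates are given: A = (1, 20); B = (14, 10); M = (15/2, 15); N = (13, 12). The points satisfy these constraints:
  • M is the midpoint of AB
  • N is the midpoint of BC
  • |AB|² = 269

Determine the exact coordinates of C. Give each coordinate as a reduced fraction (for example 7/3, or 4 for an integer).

1. C_x = 12  [C = 2·N−B = 2·(13, 12)−(14, 10)]
2. C_y = 14  [C = 2·N−B = 2·(13, 12)−(14, 10)]
   so C = (12, 14)

C = (12, 14)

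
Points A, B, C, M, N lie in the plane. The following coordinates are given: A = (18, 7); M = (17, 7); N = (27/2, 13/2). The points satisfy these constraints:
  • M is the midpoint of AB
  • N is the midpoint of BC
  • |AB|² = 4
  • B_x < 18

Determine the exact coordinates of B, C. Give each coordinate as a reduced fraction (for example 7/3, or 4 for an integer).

1. B_x = 16  [B = 2·M−A = 2·(17, 7)−(18, 7)]
2. B_y = 7  [B = 2·M−A = 2·(17, 7)−(18, 7)]
   so B = (16, 7)
3. C_x = 11  [C = 2·N−B = 2·(27/2, 13/2)−(16, 7)]
4. C_y = 6  [C = 2·N−B = 2·(27/2, 13/2)−(16, 7)]
   so C = (11, 6)

B = (16, 7)
C = (11, 6)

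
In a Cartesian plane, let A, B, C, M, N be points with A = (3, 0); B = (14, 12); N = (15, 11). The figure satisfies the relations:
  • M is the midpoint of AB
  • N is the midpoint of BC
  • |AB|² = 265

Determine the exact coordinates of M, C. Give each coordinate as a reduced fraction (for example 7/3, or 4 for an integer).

1. M_x = 17/2  [2·M = A+B = (3, 0)+(14, 12)]
2. M_y = 6  [2·M = A+B = (3, 0)+(14, 12)]
   so M = (17/2, 6)
3. C_x = 16  [C = 2·N−B = 2·(15, 11)−(14, 12)]
4. C_y = 10  [C = 2·N−B = 2·(15, 11)−(14, 12)]
   so C = (16, 10)

M = (17/2, 6)
C = (16, 10)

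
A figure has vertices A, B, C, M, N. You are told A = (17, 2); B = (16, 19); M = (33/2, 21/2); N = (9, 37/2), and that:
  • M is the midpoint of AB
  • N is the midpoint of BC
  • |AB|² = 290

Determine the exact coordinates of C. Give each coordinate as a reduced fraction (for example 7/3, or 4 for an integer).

C = (2, 18)

1. C_x = 2  [C = 2·N−B = 2·(9, 37/2)−(16, 19)]
2. C_y = 18  [C = 2·N−B = 2·(9, 37/2)−(16, 19)]
   so C = (2, 18)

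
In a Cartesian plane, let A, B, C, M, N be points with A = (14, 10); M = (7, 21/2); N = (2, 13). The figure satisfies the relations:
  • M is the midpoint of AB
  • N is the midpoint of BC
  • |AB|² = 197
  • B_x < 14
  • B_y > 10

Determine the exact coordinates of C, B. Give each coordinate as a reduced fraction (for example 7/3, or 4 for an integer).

C = (4, 15)
B = (0, 11)

1. B_x = 0  [B = 2·M−A = 2·(7, 21/2)−(14, 10)]
2. B_y = 11  [B = 2·M−A = 2·(7, 21/2)−(14, 10)]
   so B = (0, 11)
3. C_x = 4  [C = 2·N−B = 2·(2, 13)−(0, 11)]
4. C_y = 15  [C = 2·N−B = 2·(2, 13)−(0, 11)]
   so C = (4, 15)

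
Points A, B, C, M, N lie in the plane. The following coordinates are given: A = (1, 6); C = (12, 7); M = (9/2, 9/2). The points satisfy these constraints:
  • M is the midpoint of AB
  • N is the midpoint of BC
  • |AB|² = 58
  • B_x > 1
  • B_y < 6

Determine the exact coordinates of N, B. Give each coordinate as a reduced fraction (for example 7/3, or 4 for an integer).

N = (10, 5)
B = (8, 3)

1. B_x = 8  [B = 2·M−A = 2·(9/2, 9/2)−(1, 6)]
2. B_y = 3  [B = 2·M−A = 2·(9/2, 9/2)−(1, 6)]
   so B = (8, 3)
3. N_x = 10  [2·N = B+C = (8, 3)+(12, 7)]
4. N_y = 5  [2·N = B+C = (8, 3)+(12, 7)]
   so N = (10, 5)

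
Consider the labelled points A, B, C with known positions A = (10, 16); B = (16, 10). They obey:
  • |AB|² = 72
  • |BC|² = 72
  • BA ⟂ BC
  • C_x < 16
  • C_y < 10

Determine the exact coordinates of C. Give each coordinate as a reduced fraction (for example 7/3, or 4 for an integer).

1. C_x = 10  [[BA ⟂ BC ⇒ -6x+6y+36=0] ∩ [|C−(16, 10)|²=72]]
2. C_y = 4  [[BA ⟂ BC ⇒ -6x+6y+36=0] ∩ [|C−(16, 10)|²=72]]
   so C = (10, 4)

C = (10, 4)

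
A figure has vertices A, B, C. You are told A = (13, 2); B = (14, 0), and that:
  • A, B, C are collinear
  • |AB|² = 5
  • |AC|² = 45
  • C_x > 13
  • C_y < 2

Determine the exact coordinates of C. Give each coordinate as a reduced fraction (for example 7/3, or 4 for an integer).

1. C_x = 16  [[A, B, C are collinear ⇒ 2x+1y-28=0] ∩ [|C−(13, 2)|²=45]]
2. C_y = -4  [[A, B, C are collinear ⇒ 2x+1y-28=0] ∩ [|C−(13, 2)|²=45]]
   so C = (16, -4)

C = (16, -4)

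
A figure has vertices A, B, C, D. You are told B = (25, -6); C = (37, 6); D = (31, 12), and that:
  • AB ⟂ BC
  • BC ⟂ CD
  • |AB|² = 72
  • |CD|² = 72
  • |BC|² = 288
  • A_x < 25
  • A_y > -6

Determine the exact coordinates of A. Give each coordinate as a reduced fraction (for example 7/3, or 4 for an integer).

1. A_x = 19  [[AB ⟂ BC ⇒ -12x-12y+228=0] ∩ [|A−(25, -6)|²=72]]
2. A_y = 0  [[AB ⟂ BC ⇒ -12x-12y+228=0] ∩ [|A−(25, -6)|²=72]]
   so A = (19, 0)

A = (19, 0)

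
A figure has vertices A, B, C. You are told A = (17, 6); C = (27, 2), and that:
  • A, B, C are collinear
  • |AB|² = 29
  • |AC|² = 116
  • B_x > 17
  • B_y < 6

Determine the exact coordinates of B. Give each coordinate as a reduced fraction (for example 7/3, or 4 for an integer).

B = (22, 4)

1. B_x = 22  [[A, B, C are collinear ⇒ -4x-10y+128=0] ∩ [|B−(17, 6)|²=29]]
2. B_y = 4  [[A, B, C are collinear ⇒ -4x-10y+128=0] ∩ [|B−(17, 6)|²=29]]
   so B = (22, 4)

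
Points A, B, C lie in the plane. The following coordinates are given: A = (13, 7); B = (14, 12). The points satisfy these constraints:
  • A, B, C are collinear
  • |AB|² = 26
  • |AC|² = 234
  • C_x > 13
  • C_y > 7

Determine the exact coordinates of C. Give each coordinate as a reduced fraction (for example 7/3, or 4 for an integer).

1. C_x = 16  [[A, B, C are collinear ⇒ -5x+1y+58=0] ∩ [|C−(13, 7)|²=234]]
2. C_y = 22  [[A, B, C are collinear ⇒ -5x+1y+58=0] ∩ [|C−(13, 7)|²=234]]
   so C = (16, 22)

C = (16, 22)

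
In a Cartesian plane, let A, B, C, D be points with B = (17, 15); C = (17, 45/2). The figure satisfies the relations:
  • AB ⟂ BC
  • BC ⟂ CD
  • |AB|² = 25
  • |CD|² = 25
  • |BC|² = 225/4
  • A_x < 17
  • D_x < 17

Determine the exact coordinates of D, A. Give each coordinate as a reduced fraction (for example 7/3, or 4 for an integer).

D = (12, 45/2)
A = (12, 15)

1. D_x = 12  [[BC ⟂ CD ⇒ 15/2y-675/4=0] ∩ [|D−(17, 45/2)|²=25]]
2. D_y = 45/2  [[BC ⟂ CD ⇒ 15/2y-675/4=0] ∩ [|D−(17, 45/2)|²=25]]
   so D = (12, 45/2)
3. A_x = 12  [[AB ⟂ BC ⇒ -15/2y+225/2=0] ∩ [|A−(17, 15)|²=25]]
4. A_y = 15  [[AB ⟂ BC ⇒ -15/2y+225/2=0] ∩ [|A−(17, 15)|²=25]]
   so A = (12, 15)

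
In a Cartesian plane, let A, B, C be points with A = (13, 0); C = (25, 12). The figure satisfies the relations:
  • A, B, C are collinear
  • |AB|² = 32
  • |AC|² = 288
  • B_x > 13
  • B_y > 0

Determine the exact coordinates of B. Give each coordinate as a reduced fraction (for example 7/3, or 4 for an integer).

B = (17, 4)

1. B_x = 17  [[A, B, C are collinear ⇒ 12x-12y-156=0] ∩ [|B−(13, 0)|²=32]]
2. B_y = 4  [[A, B, C are collinear ⇒ 12x-12y-156=0] ∩ [|B−(13, 0)|²=32]]
   so B = (17, 4)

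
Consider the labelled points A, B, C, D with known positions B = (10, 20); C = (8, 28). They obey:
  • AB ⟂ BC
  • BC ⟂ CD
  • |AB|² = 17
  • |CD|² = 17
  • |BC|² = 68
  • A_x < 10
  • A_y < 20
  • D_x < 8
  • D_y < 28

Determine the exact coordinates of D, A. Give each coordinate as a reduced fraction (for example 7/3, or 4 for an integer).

1. D_x = 4  [[BC ⟂ CD ⇒ -2x+8y-208=0] ∩ [|D−(8, 28)|²=17]]
2. D_y = 27  [[BC ⟂ CD ⇒ -2x+8y-208=0] ∩ [|D−(8, 28)|²=17]]
   so D = (4, 27)
3. A_x = 6  [[AB ⟂ BC ⇒ 2x-8y+140=0] ∩ [|A−(10, 20)|²=17]]
4. A_y = 19  [[AB ⟂ BC ⇒ 2x-8y+140=0] ∩ [|A−(10, 20)|²=17]]
   so A = (6, 19)

D = (4, 27)
A = (6, 19)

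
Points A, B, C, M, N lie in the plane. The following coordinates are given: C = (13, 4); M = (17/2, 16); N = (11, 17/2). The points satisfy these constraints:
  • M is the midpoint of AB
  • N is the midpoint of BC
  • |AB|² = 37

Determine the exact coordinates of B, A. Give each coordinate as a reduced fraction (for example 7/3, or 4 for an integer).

1. B_x = 9  [B = 2·N−C = 2·(11, 17/2)−(13, 4)]
2. B_y = 13  [B = 2·N−C = 2·(11, 17/2)−(13, 4)]
   so B = (9, 13)
3. A_x = 8  [A = 2·M−B = 2·(17/2, 16)−(9, 13)]
4. A_y = 19  [A = 2·M−B = 2·(17/2, 16)−(9, 13)]
   so A = (8, 19)

B = (9, 13)
A = (8, 19)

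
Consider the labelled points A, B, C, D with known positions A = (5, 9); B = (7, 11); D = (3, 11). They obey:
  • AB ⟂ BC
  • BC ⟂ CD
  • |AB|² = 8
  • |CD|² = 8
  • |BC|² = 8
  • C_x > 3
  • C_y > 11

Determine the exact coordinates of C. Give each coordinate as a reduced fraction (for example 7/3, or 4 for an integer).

1. C_x = 5  [[AB ⟂ BC ⇒ 2x+2y-36=0] ∩ [|C−(3, 11)|²=8]]
2. C_y = 13  [[AB ⟂ BC ⇒ 2x+2y-36=0] ∩ [|C−(3, 11)|²=8]]
   so C = (5, 13)

C = (5, 13)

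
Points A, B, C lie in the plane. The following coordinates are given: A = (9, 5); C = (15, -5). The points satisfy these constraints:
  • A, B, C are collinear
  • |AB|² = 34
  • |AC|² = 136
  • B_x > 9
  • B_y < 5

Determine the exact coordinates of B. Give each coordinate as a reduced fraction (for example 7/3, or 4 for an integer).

1. B_x = 12  [[A, B, C are collinear ⇒ -10x-6y+120=0] ∩ [|B−(9, 5)|²=34]]
2. B_y = 0  [[A, B, C are collinear ⇒ -10x-6y+120=0] ∩ [|B−(9, 5)|²=34]]
   so B = (12, 0)

B = (12, 0)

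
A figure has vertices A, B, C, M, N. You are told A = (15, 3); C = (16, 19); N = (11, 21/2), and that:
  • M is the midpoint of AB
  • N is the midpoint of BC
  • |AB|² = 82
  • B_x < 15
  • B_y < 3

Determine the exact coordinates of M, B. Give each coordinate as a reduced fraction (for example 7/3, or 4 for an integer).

M = (21/2, 5/2)
B = (6, 2)

1. B_x = 6  [B = 2·N−C = 2·(11, 21/2)−(16, 19)]
2. B_y = 2  [B = 2·N−C = 2·(11, 21/2)−(16, 19)]
   so B = (6, 2)
3. M_x = 21/2  [2·M = A+B = (15, 3)+(6, 2)]
4. M_y = 5/2  [2·M = A+B = (15, 3)+(6, 2)]
   so M = (21/2, 5/2)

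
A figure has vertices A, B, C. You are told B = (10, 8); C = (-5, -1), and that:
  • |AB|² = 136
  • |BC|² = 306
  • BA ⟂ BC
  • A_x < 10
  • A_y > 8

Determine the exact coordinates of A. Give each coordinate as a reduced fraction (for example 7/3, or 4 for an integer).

1. A_x = 4  [[BA ⟂ BC ⇒ -15x-9y+222=0] ∩ [|A−(10, 8)|²=136]]
2. A_y = 18  [[BA ⟂ BC ⇒ -15x-9y+222=0] ∩ [|A−(10, 8)|²=136]]
   so A = (4, 18)

A = (4, 18)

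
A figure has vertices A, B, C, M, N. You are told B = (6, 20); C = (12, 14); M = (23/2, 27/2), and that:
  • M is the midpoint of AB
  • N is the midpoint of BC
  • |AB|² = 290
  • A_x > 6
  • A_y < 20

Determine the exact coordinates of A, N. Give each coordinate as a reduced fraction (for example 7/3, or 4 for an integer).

A = (17, 7)
N = (9, 17)

1. A_x = 17  [A = 2·M−B = 2·(23/2, 27/2)−(6, 20)]
2. A_y = 7  [A = 2·M−B = 2·(23/2, 27/2)−(6, 20)]
   so A = (17, 7)
3. N_x = 9  [2·N = B+C = (6, 20)+(12, 14)]
4. N_y = 17  [2·N = B+C = (6, 20)+(12, 14)]
   so N = (9, 17)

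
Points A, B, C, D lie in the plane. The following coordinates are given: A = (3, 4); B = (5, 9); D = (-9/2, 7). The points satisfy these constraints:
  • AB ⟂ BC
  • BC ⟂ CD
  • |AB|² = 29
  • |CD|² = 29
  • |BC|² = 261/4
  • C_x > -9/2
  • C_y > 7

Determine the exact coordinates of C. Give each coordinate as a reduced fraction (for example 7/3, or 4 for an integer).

C = (-5/2, 12)

1. C_x = -5/2  [[AB ⟂ BC ⇒ 2x+5y-55=0] ∩ [|C−(-9/2, 7)|²=29]]
2. C_y = 12  [[AB ⟂ BC ⇒ 2x+5y-55=0] ∩ [|C−(-9/2, 7)|²=29]]
   so C = (-5/2, 12)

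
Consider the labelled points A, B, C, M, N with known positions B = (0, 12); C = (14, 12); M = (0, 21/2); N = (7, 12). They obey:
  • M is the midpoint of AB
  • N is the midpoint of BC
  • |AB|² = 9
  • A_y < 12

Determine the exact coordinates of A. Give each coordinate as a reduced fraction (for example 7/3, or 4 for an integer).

A = (0, 9)

1. A_x = 0  [A = 2·M−B = 2·(0, 21/2)−(0, 12)]
2. A_y = 9  [A = 2·M−B = 2·(0, 21/2)−(0, 12)]
   so A = (0, 9)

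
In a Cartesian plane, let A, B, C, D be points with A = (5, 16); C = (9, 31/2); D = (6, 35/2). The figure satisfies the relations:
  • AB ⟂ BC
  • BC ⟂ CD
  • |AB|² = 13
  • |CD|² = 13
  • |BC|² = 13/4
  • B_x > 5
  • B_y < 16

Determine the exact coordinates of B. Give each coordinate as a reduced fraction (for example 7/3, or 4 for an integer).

1. B_x = 8  [[BC ⟂ CD ⇒ 3x-2y+4=0] ∩ [|B−(5, 16)|²=13]]
2. B_y = 14  [[BC ⟂ CD ⇒ 3x-2y+4=0] ∩ [|B−(5, 16)|²=13]]
   so B = (8, 14)

B = (8, 14)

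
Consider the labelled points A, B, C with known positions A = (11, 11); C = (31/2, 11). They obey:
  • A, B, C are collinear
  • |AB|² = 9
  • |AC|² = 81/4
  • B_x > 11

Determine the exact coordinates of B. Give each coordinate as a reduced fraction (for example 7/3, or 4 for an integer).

B = (14, 11)

1. B_x = 14  [[A, B, C are collinear ⇒ -9/2y+99/2=0] ∩ [|B−(11, 11)|²=9]]
2. B_y = 11  [[A, B, C are collinear ⇒ -9/2y+99/2=0] ∩ [|B−(11, 11)|²=9]]
   so B = (14, 11)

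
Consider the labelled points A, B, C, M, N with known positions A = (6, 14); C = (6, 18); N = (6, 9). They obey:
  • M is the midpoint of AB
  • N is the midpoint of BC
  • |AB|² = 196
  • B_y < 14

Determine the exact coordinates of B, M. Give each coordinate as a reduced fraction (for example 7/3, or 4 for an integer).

1. B_x = 6  [B = 2·N−C = 2·(6, 9)−(6, 18)]
2. B_y = 0  [B = 2·N−C = 2·(6, 9)−(6, 18)]
   so B = (6, 0)
3. M_x = 6  [2·M = A+B = (6, 14)+(6, 0)]
4. M_y = 7  [2·M = A+B = (6, 14)+(6, 0)]
   so M = (6, 7)

B = (6, 0)
M = (6, 7)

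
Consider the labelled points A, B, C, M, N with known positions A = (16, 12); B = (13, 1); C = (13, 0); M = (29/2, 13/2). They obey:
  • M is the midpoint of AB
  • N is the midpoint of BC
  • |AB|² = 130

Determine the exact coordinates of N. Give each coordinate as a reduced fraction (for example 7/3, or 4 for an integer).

1. N_x = 13  [2·N = B+C = (13, 1)+(13, 0)]
2. N_y = 1/2  [2·N = B+C = (13, 1)+(13, 0)]
   so N = (13, 1/2)

N = (13, 1/2)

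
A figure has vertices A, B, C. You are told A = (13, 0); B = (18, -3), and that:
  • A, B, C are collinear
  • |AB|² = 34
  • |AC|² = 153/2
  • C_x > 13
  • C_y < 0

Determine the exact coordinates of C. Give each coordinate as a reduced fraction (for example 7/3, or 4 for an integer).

1. C_x = 41/2  [[A, B, C are collinear ⇒ 3x+5y-39=0] ∩ [|C−(13, 0)|²=153/2]]
2. C_y = -9/2  [[A, B, C are collinear ⇒ 3x+5y-39=0] ∩ [|C−(13, 0)|²=153/2]]
   so C = (41/2, -9/2)

C = (41/2, -9/2)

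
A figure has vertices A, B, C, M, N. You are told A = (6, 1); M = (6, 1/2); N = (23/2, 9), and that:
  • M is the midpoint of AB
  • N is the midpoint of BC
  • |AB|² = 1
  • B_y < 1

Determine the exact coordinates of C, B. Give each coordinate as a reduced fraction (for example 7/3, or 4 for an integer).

1. B_x = 6  [B = 2·M−A = 2·(6, 1/2)−(6, 1)]
2. B_y = 0  [B = 2·M−A = 2·(6, 1/2)−(6, 1)]
   so B = (6, 0)
3. C_x = 17  [C = 2·N−B = 2·(23/2, 9)−(6, 0)]
4. C_y = 18  [C = 2·N−B = 2·(23/2, 9)−(6, 0)]
   so C = (17, 18)

C = (17, 18)
B = (6, 0)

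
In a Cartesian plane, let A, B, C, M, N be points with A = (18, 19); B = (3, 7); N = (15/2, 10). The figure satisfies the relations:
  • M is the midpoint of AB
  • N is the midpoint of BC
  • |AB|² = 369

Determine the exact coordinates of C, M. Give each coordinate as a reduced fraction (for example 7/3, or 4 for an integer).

1. M_x = 21/2  [2·M = A+B = (18, 19)+(3, 7)]
2. M_y = 13  [2·M = A+B = (18, 19)+(3, 7)]
   so M = (21/2, 13)
3. C_x = 12  [C = 2·N−B = 2·(15/2, 10)−(3, 7)]
4. C_y = 13  [C = 2·N−B = 2·(15/2, 10)−(3, 7)]
   so C = (12, 13)

C = (12, 13)
M = (21/2, 13)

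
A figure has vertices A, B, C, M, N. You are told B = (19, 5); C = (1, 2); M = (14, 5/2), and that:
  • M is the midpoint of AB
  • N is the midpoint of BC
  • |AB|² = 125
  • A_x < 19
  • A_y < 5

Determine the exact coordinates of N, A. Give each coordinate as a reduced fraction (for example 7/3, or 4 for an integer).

N = (10, 7/2)
A = (9, 0)

1. A_x = 9  [A = 2·M−B = 2·(14, 5/2)−(19, 5)]
2. A_y = 0  [A = 2·M−B = 2·(14, 5/2)−(19, 5)]
   so A = (9, 0)
3. N_x = 10  [2·N = B+C = (19, 5)+(1, 2)]
4. N_y = 7/2  [2·N = B+C = (19, 5)+(1, 2)]
   so N = (10, 7/2)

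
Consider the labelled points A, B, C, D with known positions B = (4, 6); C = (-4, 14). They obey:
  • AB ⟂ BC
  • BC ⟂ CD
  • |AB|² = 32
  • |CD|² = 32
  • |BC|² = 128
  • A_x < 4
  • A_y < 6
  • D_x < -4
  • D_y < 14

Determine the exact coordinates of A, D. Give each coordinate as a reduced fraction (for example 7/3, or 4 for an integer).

1. A_x = 0  [[AB ⟂ BC ⇒ 8x-8y+16=0] ∩ [|A−(4, 6)|²=32]]
2. A_y = 2  [[AB ⟂ BC ⇒ 8x-8y+16=0] ∩ [|A−(4, 6)|²=32]]
   so A = (0, 2)
3. D_x = -8  [[BC ⟂ CD ⇒ -8x+8y-144=0] ∩ [|D−(-4, 14)|²=32]]
4. D_y = 10  [[BC ⟂ CD ⇒ -8x+8y-144=0] ∩ [|D−(-4, 14)|²=32]]
   so D = (-8, 10)

A = (0, 2)
D = (-8, 10)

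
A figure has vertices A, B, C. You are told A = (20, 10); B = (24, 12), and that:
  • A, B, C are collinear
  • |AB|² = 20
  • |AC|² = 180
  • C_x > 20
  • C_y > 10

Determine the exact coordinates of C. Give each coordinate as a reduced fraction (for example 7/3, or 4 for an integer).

1. C_x = 32  [[A, B, C are collinear ⇒ -2x+4y=0] ∩ [|C−(20, 10)|²=180]]
2. C_y = 16  [[A, B, C are collinear ⇒ -2x+4y=0] ∩ [|C−(20, 10)|²=180]]
   so C = (32, 16)

C = (32, 16)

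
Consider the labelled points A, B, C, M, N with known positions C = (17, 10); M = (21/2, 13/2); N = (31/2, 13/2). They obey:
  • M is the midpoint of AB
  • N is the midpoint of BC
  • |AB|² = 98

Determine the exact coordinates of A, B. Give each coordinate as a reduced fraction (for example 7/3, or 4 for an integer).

A = (7, 10)
B = (14, 3)

1. B_x = 14  [B = 2·N−C = 2·(31/2, 13/2)−(17, 10)]
2. B_y = 3  [B = 2·N−C = 2·(31/2, 13/2)−(17, 10)]
   so B = (14, 3)
3. A_x = 7  [A = 2·M−B = 2·(21/2, 13/2)−(14, 3)]
4. A_y = 10  [A = 2·M−B = 2·(21/2, 13/2)−(14, 3)]
   so A = (7, 10)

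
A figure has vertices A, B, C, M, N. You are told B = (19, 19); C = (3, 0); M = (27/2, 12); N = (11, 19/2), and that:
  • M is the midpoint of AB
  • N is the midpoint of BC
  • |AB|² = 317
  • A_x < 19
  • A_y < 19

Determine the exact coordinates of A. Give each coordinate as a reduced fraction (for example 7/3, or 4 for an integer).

1. A_x = 8  [A = 2·M−B = 2·(27/2, 12)−(19, 19)]
2. A_y = 5  [A = 2·M−B = 2·(27/2, 12)−(19, 19)]
   so A = (8, 5)

A = (8, 5)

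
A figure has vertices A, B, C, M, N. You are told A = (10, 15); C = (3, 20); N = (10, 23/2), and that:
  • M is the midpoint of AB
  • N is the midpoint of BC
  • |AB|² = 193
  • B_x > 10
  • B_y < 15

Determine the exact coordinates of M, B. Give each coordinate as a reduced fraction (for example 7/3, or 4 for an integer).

1. B_x = 17  [B = 2·N−C = 2·(10, 23/2)−(3, 20)]
2. B_y = 3  [B = 2·N−C = 2·(10, 23/2)−(3, 20)]
   so B = (17, 3)
3. M_x = 27/2  [2·M = A+B = (10, 15)+(17, 3)]
4. M_y = 9  [2·M = A+B = (10, 15)+(17, 3)]
   so M = (27/2, 9)

M = (27/2, 9)
B = (17, 3)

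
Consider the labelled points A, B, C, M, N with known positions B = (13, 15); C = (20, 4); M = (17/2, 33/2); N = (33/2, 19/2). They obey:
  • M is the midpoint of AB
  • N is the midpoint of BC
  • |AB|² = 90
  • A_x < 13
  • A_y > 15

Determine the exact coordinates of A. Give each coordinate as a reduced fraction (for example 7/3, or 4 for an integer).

1. A_x = 4  [A = 2·M−B = 2·(17/2, 33/2)−(13, 15)]
2. A_y = 18  [A = 2·M−B = 2·(17/2, 33/2)−(13, 15)]
   so A = (4, 18)

A = (4, 18)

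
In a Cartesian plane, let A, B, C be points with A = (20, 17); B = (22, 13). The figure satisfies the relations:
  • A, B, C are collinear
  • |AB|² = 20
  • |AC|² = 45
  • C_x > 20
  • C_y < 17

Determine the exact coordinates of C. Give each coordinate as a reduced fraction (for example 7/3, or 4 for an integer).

C = (23, 11)

1. C_x = 23  [[A, B, C are collinear ⇒ 4x+2y-114=0] ∩ [|C−(20, 17)|²=45]]
2. C_y = 11  [[A, B, C are collinear ⇒ 4x+2y-114=0] ∩ [|C−(20, 17)|²=45]]
   so C = (23, 11)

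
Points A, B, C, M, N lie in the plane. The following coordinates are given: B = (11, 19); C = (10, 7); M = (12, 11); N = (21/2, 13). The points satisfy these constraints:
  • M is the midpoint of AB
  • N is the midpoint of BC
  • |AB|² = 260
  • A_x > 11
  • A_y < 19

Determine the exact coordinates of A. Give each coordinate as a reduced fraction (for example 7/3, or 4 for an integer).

A = (13, 3)

1. A_x = 13  [A = 2·M−B = 2·(12, 11)−(11, 19)]
2. A_y = 3  [A = 2·M−B = 2·(12, 11)−(11, 19)]
   so A = (13, 3)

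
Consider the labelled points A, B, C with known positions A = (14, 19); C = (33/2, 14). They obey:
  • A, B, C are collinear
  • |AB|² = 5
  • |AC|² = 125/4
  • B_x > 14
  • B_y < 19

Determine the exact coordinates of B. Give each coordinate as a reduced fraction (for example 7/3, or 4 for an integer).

B = (15, 17)

1. B_x = 15  [[A, B, C are collinear ⇒ -5x-5/2y+235/2=0] ∩ [|B−(14, 19)|²=5]]
2. B_y = 17  [[A, B, C are collinear ⇒ -5x-5/2y+235/2=0] ∩ [|B−(14, 19)|²=5]]
   so B = (15, 17)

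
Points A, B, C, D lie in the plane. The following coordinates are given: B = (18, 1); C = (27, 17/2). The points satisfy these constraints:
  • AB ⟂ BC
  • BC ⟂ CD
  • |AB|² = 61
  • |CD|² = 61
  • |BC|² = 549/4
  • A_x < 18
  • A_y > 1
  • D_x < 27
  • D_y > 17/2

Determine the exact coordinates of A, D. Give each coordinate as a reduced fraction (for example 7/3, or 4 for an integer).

A = (13, 7)
D = (22, 29/2)

1. A_x = 13  [[AB ⟂ BC ⇒ -9x-15/2y+339/2=0] ∩ [|A−(18, 1)|²=61]]
2. A_y = 7  [[AB ⟂ BC ⇒ -9x-15/2y+339/2=0] ∩ [|A−(18, 1)|²=61]]
   so A = (13, 7)
3. D_x = 22  [[BC ⟂ CD ⇒ 9x+15/2y-1227/4=0] ∩ [|D−(27, 17/2)|²=61]]
4. D_y = 29/2  [[BC ⟂ CD ⇒ 9x+15/2y-1227/4=0] ∩ [|D−(27, 17/2)|²=61]]
   so D = (22, 29/2)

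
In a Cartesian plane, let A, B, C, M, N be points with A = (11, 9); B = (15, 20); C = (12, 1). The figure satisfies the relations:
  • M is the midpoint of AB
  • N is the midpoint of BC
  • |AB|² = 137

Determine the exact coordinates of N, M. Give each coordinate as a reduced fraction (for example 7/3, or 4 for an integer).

N = (27/2, 21/2)
M = (13, 29/2)

1. M_x = 13  [2·M = A+B = (11, 9)+(15, 20)]
2. M_y = 29/2  [2·M = A+B = (11, 9)+(15, 20)]
   so M = (13, 29/2)
3. N_x = 27/2  [2·N = B+C = (15, 20)+(12, 1)]
4. N_y = 21/2  [2·N = B+C = (15, 20)+(12, 1)]
   so N = (27/2, 21/2)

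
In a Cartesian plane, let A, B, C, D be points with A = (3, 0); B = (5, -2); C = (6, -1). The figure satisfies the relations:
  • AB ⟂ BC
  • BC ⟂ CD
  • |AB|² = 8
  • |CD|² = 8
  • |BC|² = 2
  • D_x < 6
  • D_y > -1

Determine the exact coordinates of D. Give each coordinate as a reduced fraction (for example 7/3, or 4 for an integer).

D = (4, 1)

1. D_x = 4  [[BC ⟂ CD ⇒ 1x+1y-5=0] ∩ [|D−(6, -1)|²=8]]
2. D_y = 1  [[BC ⟂ CD ⇒ 1x+1y-5=0] ∩ [|D−(6, -1)|²=8]]
   so D = (4, 1)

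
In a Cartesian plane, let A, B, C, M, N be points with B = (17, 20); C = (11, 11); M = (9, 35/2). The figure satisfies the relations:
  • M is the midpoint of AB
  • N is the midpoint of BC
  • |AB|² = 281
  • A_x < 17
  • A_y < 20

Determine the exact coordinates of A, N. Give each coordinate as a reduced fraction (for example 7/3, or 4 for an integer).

A = (1, 15)
N = (14, 31/2)

1. A_x = 1  [A = 2·M−B = 2·(9, 35/2)−(17, 20)]
2. A_y = 15  [A = 2·M−B = 2·(9, 35/2)−(17, 20)]
   so A = (1, 15)
3. N_x = 14  [2·N = B+C = (17, 20)+(11, 11)]
4. N_y = 31/2  [2·N = B+C = (17, 20)+(11, 11)]
   so N = (14, 31/2)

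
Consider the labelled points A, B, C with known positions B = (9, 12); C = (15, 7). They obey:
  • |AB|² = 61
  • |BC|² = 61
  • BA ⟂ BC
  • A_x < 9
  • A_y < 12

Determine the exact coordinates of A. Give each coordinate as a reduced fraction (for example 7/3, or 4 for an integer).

1. A_x = 4  [[BA ⟂ BC ⇒ 6x-5y+6=0] ∩ [|A−(9, 12)|²=61]]
2. A_y = 6  [[BA ⟂ BC ⇒ 6x-5y+6=0] ∩ [|A−(9, 12)|²=61]]
   so A = (4, 6)

A = (4, 6)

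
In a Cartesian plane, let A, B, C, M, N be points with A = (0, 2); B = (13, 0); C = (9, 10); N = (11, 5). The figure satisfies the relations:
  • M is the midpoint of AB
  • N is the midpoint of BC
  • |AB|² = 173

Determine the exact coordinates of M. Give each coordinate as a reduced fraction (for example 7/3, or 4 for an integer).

M = (13/2, 1)

1. M_x = 13/2  [2·M = A+B = (0, 2)+(13, 0)]
2. M_y = 1  [2·M = A+B = (0, 2)+(13, 0)]
   so M = (13/2, 1)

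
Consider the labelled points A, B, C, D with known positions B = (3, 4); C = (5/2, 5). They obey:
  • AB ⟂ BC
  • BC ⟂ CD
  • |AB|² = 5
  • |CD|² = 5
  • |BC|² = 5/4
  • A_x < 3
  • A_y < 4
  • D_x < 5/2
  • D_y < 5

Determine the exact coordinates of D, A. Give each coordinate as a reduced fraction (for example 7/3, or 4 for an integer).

D = (1/2, 4)
A = (1, 3)

1. D_x = 1/2  [[BC ⟂ CD ⇒ -1/2x+1y-15/4=0] ∩ [|D−(5/2, 5)|²=5]]
2. D_y = 4  [[BC ⟂ CD ⇒ -1/2x+1y-15/4=0] ∩ [|D−(5/2, 5)|²=5]]
   so D = (1/2, 4)
3. A_x = 1  [[AB ⟂ BC ⇒ 1/2x-1y+5/2=0] ∩ [|A−(3, 4)|²=5]]
4. A_y = 3  [[AB ⟂ BC ⇒ 1/2x-1y+5/2=0] ∩ [|A−(3, 4)|²=5]]
   so A = (1, 3)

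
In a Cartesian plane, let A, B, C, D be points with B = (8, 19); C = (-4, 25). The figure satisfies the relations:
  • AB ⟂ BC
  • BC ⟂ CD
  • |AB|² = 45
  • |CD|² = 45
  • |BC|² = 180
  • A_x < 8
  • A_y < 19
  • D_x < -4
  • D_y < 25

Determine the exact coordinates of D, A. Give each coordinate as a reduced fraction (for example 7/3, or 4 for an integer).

1. D_x = -7  [[BC ⟂ CD ⇒ -12x+6y-198=0] ∩ [|D−(-4, 25)|²=45]]
2. D_y = 19  [[BC ⟂ CD ⇒ -12x+6y-198=0] ∩ [|D−(-4, 25)|²=45]]
   so D = (-7, 19)
3. A_x = 5  [[AB ⟂ BC ⇒ 12x-6y+18=0] ∩ [|A−(8, 19)|²=45]]
4. A_y = 13  [[AB ⟂ BC ⇒ 12x-6y+18=0] ∩ [|A−(8, 19)|²=45]]
   so A = (5, 13)

D = (-7, 19)
A = (5, 13)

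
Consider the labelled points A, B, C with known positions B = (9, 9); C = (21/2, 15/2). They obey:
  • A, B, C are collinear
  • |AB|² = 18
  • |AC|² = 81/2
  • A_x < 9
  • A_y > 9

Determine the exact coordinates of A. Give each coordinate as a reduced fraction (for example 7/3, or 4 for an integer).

1. A_x = 6  [[A, B, C are collinear ⇒ 3/2x+3/2y-27=0] ∩ [|A−(9, 9)|²=18]]
2. A_y = 12  [[A, B, C are collinear ⇒ 3/2x+3/2y-27=0] ∩ [|A−(9, 9)|²=18]]
   so A = (6, 12)

A = (6, 12)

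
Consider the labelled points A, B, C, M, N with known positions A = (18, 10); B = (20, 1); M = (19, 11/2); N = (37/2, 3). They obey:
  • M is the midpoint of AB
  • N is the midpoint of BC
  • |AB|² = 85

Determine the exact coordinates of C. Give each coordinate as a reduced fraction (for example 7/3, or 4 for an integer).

1. C_x = 17  [C = 2·N−B = 2·(37/2, 3)−(20, 1)]
2. C_y = 5  [C = 2·N−B = 2·(37/2, 3)−(20, 1)]
   so C = (17, 5)

C = (17, 5)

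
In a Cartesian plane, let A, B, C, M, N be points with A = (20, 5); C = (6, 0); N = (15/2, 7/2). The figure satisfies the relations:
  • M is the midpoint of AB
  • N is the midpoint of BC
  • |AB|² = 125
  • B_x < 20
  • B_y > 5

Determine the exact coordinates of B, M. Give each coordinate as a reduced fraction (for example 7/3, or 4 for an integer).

1. B_x = 9  [B = 2·N−C = 2·(15/2, 7/2)−(6, 0)]
2. B_y = 7  [B = 2·N−C = 2·(15/2, 7/2)−(6, 0)]
   so B = (9, 7)
3. M_x = 29/2  [2·M = A+B = (20, 5)+(9, 7)]
4. M_y = 6  [2·M = A+B = (20, 5)+(9, 7)]
   so M = (29/2, 6)

B = (9, 7)
M = (29/2, 6)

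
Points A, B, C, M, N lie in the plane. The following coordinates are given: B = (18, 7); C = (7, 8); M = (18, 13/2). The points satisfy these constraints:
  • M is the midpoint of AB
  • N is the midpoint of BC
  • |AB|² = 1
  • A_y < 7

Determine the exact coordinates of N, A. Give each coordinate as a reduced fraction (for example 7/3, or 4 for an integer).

N = (25/2, 15/2)
A = (18, 6)

1. A_x = 18  [A = 2·M−B = 2·(18, 13/2)−(18, 7)]
2. A_y = 6  [A = 2·M−B = 2·(18, 13/2)−(18, 7)]
   so A = (18, 6)
3. N_x = 25/2  [2·N = B+C = (18, 7)+(7, 8)]
4. N_y = 15/2  [2·N = B+C = (18, 7)+(7, 8)]
   so N = (25/2, 15/2)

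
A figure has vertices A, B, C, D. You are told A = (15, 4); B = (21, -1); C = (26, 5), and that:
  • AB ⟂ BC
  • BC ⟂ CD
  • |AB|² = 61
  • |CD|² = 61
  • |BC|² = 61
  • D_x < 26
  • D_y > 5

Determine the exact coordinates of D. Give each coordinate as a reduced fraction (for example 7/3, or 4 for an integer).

1. D_x = 20  [[BC ⟂ CD ⇒ 5x+6y-160=0] ∩ [|D−(26, 5)|²=61]]
2. D_y = 10  [[BC ⟂ CD ⇒ 5x+6y-160=0] ∩ [|D−(26, 5)|²=61]]
   so D = (20, 10)

D = (20, 10)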